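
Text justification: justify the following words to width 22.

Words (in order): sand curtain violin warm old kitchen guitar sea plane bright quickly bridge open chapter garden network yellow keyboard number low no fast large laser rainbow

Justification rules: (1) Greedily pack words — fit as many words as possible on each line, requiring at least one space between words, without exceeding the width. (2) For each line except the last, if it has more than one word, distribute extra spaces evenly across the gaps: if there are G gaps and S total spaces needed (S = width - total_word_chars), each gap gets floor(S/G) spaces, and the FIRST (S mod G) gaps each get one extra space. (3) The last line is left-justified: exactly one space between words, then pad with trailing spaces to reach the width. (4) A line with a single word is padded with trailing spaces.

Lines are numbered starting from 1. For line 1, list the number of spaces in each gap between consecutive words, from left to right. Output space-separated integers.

Answer: 3 2

Derivation:
Line 1: ['sand', 'curtain', 'violin'] (min_width=19, slack=3)
Line 2: ['warm', 'old', 'kitchen'] (min_width=16, slack=6)
Line 3: ['guitar', 'sea', 'plane'] (min_width=16, slack=6)
Line 4: ['bright', 'quickly', 'bridge'] (min_width=21, slack=1)
Line 5: ['open', 'chapter', 'garden'] (min_width=19, slack=3)
Line 6: ['network', 'yellow'] (min_width=14, slack=8)
Line 7: ['keyboard', 'number', 'low', 'no'] (min_width=22, slack=0)
Line 8: ['fast', 'large', 'laser'] (min_width=16, slack=6)
Line 9: ['rainbow'] (min_width=7, slack=15)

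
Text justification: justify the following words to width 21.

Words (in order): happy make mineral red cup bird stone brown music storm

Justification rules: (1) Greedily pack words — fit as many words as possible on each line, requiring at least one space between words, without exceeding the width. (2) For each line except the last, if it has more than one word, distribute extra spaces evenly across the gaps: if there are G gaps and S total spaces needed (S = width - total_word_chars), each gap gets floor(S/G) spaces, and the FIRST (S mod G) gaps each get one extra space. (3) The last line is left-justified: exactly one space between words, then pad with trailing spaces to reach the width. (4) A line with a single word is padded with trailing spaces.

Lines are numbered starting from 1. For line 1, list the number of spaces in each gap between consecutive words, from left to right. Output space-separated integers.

Answer: 3 2

Derivation:
Line 1: ['happy', 'make', 'mineral'] (min_width=18, slack=3)
Line 2: ['red', 'cup', 'bird', 'stone'] (min_width=18, slack=3)
Line 3: ['brown', 'music', 'storm'] (min_width=17, slack=4)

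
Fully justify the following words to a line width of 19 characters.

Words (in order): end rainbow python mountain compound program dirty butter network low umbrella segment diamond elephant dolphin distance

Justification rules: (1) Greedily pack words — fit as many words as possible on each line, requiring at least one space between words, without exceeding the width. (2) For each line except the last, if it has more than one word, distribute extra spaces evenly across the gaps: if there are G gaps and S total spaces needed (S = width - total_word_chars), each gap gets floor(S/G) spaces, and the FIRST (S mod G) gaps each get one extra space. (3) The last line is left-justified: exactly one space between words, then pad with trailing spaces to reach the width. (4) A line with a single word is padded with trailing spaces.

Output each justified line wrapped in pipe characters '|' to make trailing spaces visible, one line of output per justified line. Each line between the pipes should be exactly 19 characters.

Answer: |end  rainbow python|
|mountain   compound|
|program       dirty|
|butter  network low|
|umbrella    segment|
|diamond    elephant|
|dolphin distance   |

Derivation:
Line 1: ['end', 'rainbow', 'python'] (min_width=18, slack=1)
Line 2: ['mountain', 'compound'] (min_width=17, slack=2)
Line 3: ['program', 'dirty'] (min_width=13, slack=6)
Line 4: ['butter', 'network', 'low'] (min_width=18, slack=1)
Line 5: ['umbrella', 'segment'] (min_width=16, slack=3)
Line 6: ['diamond', 'elephant'] (min_width=16, slack=3)
Line 7: ['dolphin', 'distance'] (min_width=16, slack=3)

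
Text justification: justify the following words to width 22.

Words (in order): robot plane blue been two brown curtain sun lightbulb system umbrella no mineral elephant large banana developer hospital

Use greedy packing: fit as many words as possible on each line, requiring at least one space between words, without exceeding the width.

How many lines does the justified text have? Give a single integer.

Answer: 6

Derivation:
Line 1: ['robot', 'plane', 'blue', 'been'] (min_width=21, slack=1)
Line 2: ['two', 'brown', 'curtain', 'sun'] (min_width=21, slack=1)
Line 3: ['lightbulb', 'system'] (min_width=16, slack=6)
Line 4: ['umbrella', 'no', 'mineral'] (min_width=19, slack=3)
Line 5: ['elephant', 'large', 'banana'] (min_width=21, slack=1)
Line 6: ['developer', 'hospital'] (min_width=18, slack=4)
Total lines: 6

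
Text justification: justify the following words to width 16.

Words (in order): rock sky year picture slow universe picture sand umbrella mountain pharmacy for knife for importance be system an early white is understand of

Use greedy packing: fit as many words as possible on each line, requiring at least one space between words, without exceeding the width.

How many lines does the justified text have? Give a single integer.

Answer: 11

Derivation:
Line 1: ['rock', 'sky', 'year'] (min_width=13, slack=3)
Line 2: ['picture', 'slow'] (min_width=12, slack=4)
Line 3: ['universe', 'picture'] (min_width=16, slack=0)
Line 4: ['sand', 'umbrella'] (min_width=13, slack=3)
Line 5: ['mountain'] (min_width=8, slack=8)
Line 6: ['pharmacy', 'for'] (min_width=12, slack=4)
Line 7: ['knife', 'for'] (min_width=9, slack=7)
Line 8: ['importance', 'be'] (min_width=13, slack=3)
Line 9: ['system', 'an', 'early'] (min_width=15, slack=1)
Line 10: ['white', 'is'] (min_width=8, slack=8)
Line 11: ['understand', 'of'] (min_width=13, slack=3)
Total lines: 11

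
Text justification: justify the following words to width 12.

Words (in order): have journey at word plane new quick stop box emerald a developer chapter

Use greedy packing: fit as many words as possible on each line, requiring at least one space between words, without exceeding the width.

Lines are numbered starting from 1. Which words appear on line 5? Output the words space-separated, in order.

Answer: box emerald

Derivation:
Line 1: ['have', 'journey'] (min_width=12, slack=0)
Line 2: ['at', 'word'] (min_width=7, slack=5)
Line 3: ['plane', 'new'] (min_width=9, slack=3)
Line 4: ['quick', 'stop'] (min_width=10, slack=2)
Line 5: ['box', 'emerald'] (min_width=11, slack=1)
Line 6: ['a', 'developer'] (min_width=11, slack=1)
Line 7: ['chapter'] (min_width=7, slack=5)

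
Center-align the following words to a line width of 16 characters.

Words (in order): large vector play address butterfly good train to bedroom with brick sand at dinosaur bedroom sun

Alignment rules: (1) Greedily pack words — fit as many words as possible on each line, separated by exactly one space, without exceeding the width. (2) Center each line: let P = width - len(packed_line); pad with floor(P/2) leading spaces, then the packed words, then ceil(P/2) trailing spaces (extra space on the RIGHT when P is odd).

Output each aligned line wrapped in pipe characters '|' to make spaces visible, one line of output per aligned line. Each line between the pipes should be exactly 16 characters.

Answer: |  large vector  |
|  play address  |
| butterfly good |
|train to bedroom|
|with brick sand |
|  at dinosaur   |
|  bedroom sun   |

Derivation:
Line 1: ['large', 'vector'] (min_width=12, slack=4)
Line 2: ['play', 'address'] (min_width=12, slack=4)
Line 3: ['butterfly', 'good'] (min_width=14, slack=2)
Line 4: ['train', 'to', 'bedroom'] (min_width=16, slack=0)
Line 5: ['with', 'brick', 'sand'] (min_width=15, slack=1)
Line 6: ['at', 'dinosaur'] (min_width=11, slack=5)
Line 7: ['bedroom', 'sun'] (min_width=11, slack=5)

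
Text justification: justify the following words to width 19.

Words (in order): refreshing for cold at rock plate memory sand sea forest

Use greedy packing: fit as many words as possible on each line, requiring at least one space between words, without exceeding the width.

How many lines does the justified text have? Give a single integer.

Answer: 4

Derivation:
Line 1: ['refreshing', 'for', 'cold'] (min_width=19, slack=0)
Line 2: ['at', 'rock', 'plate'] (min_width=13, slack=6)
Line 3: ['memory', 'sand', 'sea'] (min_width=15, slack=4)
Line 4: ['forest'] (min_width=6, slack=13)
Total lines: 4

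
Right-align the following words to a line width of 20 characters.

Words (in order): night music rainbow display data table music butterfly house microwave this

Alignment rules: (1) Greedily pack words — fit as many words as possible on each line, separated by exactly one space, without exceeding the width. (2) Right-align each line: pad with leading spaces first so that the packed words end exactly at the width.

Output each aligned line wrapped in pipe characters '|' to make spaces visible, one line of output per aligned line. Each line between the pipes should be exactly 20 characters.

Answer: | night music rainbow|
|  display data table|
|     music butterfly|
|house microwave this|

Derivation:
Line 1: ['night', 'music', 'rainbow'] (min_width=19, slack=1)
Line 2: ['display', 'data', 'table'] (min_width=18, slack=2)
Line 3: ['music', 'butterfly'] (min_width=15, slack=5)
Line 4: ['house', 'microwave', 'this'] (min_width=20, slack=0)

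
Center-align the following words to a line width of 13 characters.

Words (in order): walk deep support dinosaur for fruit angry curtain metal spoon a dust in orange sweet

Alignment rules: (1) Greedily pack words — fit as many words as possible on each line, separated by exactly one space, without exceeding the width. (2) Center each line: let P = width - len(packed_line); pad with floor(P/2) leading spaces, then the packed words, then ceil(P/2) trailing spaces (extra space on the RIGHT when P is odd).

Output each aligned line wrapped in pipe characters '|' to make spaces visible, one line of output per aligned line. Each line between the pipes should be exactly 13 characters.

Answer: |  walk deep  |
|   support   |
|dinosaur for |
| fruit angry |
|curtain metal|
|spoon a dust |
|  in orange  |
|    sweet    |

Derivation:
Line 1: ['walk', 'deep'] (min_width=9, slack=4)
Line 2: ['support'] (min_width=7, slack=6)
Line 3: ['dinosaur', 'for'] (min_width=12, slack=1)
Line 4: ['fruit', 'angry'] (min_width=11, slack=2)
Line 5: ['curtain', 'metal'] (min_width=13, slack=0)
Line 6: ['spoon', 'a', 'dust'] (min_width=12, slack=1)
Line 7: ['in', 'orange'] (min_width=9, slack=4)
Line 8: ['sweet'] (min_width=5, slack=8)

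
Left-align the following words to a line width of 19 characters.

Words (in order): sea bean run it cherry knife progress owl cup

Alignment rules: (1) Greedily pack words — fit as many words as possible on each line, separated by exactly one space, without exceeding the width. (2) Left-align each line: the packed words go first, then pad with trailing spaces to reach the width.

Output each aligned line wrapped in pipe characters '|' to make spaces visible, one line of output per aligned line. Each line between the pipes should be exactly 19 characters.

Line 1: ['sea', 'bean', 'run', 'it'] (min_width=15, slack=4)
Line 2: ['cherry', 'knife'] (min_width=12, slack=7)
Line 3: ['progress', 'owl', 'cup'] (min_width=16, slack=3)

Answer: |sea bean run it    |
|cherry knife       |
|progress owl cup   |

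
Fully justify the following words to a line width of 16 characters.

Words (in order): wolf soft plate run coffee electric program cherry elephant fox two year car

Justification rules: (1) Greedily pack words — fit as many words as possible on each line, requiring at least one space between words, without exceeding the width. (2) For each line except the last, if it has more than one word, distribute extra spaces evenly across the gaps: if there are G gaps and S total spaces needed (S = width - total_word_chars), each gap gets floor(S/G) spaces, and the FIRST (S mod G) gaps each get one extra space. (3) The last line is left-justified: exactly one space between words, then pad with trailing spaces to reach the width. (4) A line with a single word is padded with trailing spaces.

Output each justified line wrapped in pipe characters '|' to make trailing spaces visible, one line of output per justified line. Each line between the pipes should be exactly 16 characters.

Line 1: ['wolf', 'soft', 'plate'] (min_width=15, slack=1)
Line 2: ['run', 'coffee'] (min_width=10, slack=6)
Line 3: ['electric', 'program'] (min_width=16, slack=0)
Line 4: ['cherry', 'elephant'] (min_width=15, slack=1)
Line 5: ['fox', 'two', 'year', 'car'] (min_width=16, slack=0)

Answer: |wolf  soft plate|
|run       coffee|
|electric program|
|cherry  elephant|
|fox two year car|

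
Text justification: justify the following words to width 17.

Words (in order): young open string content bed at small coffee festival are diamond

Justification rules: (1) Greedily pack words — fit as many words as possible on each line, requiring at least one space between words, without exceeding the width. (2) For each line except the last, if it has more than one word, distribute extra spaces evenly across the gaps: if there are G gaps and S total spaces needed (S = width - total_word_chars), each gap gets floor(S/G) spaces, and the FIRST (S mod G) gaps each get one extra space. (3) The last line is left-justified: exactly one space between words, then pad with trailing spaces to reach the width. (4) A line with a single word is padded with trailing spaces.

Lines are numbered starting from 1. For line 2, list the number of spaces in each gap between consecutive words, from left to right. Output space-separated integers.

Line 1: ['young', 'open', 'string'] (min_width=17, slack=0)
Line 2: ['content', 'bed', 'at'] (min_width=14, slack=3)
Line 3: ['small', 'coffee'] (min_width=12, slack=5)
Line 4: ['festival', 'are'] (min_width=12, slack=5)
Line 5: ['diamond'] (min_width=7, slack=10)

Answer: 3 2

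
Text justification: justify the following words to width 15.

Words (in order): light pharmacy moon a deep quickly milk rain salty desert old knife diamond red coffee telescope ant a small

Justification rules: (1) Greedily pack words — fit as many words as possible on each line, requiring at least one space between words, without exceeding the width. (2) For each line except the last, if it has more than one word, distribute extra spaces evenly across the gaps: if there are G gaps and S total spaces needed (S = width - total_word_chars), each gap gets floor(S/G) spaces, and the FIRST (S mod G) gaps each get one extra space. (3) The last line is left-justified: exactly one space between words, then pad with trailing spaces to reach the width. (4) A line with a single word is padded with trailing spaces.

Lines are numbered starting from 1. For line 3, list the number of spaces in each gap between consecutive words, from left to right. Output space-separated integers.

Line 1: ['light', 'pharmacy'] (min_width=14, slack=1)
Line 2: ['moon', 'a', 'deep'] (min_width=11, slack=4)
Line 3: ['quickly', 'milk'] (min_width=12, slack=3)
Line 4: ['rain', 'salty'] (min_width=10, slack=5)
Line 5: ['desert', 'old'] (min_width=10, slack=5)
Line 6: ['knife', 'diamond'] (min_width=13, slack=2)
Line 7: ['red', 'coffee'] (min_width=10, slack=5)
Line 8: ['telescope', 'ant', 'a'] (min_width=15, slack=0)
Line 9: ['small'] (min_width=5, slack=10)

Answer: 4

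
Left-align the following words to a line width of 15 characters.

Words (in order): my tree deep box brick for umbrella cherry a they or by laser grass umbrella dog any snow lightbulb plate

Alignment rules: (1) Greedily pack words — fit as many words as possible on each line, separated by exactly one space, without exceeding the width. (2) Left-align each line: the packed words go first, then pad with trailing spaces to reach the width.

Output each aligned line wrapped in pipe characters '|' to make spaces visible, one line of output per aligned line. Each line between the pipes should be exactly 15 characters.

Answer: |my tree deep   |
|box brick for  |
|umbrella cherry|
|a they or by   |
|laser grass    |
|umbrella dog   |
|any snow       |
|lightbulb plate|

Derivation:
Line 1: ['my', 'tree', 'deep'] (min_width=12, slack=3)
Line 2: ['box', 'brick', 'for'] (min_width=13, slack=2)
Line 3: ['umbrella', 'cherry'] (min_width=15, slack=0)
Line 4: ['a', 'they', 'or', 'by'] (min_width=12, slack=3)
Line 5: ['laser', 'grass'] (min_width=11, slack=4)
Line 6: ['umbrella', 'dog'] (min_width=12, slack=3)
Line 7: ['any', 'snow'] (min_width=8, slack=7)
Line 8: ['lightbulb', 'plate'] (min_width=15, slack=0)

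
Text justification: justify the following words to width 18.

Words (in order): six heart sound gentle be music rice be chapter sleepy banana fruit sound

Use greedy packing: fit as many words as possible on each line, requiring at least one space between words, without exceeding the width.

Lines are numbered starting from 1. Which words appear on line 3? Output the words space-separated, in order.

Line 1: ['six', 'heart', 'sound'] (min_width=15, slack=3)
Line 2: ['gentle', 'be', 'music'] (min_width=15, slack=3)
Line 3: ['rice', 'be', 'chapter'] (min_width=15, slack=3)
Line 4: ['sleepy', 'banana'] (min_width=13, slack=5)
Line 5: ['fruit', 'sound'] (min_width=11, slack=7)

Answer: rice be chapter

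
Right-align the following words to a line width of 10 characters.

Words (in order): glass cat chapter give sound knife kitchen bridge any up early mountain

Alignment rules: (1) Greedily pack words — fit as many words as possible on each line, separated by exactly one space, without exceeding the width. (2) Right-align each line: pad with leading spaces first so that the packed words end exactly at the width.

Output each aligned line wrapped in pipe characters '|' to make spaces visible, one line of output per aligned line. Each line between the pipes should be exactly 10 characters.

Line 1: ['glass', 'cat'] (min_width=9, slack=1)
Line 2: ['chapter'] (min_width=7, slack=3)
Line 3: ['give', 'sound'] (min_width=10, slack=0)
Line 4: ['knife'] (min_width=5, slack=5)
Line 5: ['kitchen'] (min_width=7, slack=3)
Line 6: ['bridge', 'any'] (min_width=10, slack=0)
Line 7: ['up', 'early'] (min_width=8, slack=2)
Line 8: ['mountain'] (min_width=8, slack=2)

Answer: | glass cat|
|   chapter|
|give sound|
|     knife|
|   kitchen|
|bridge any|
|  up early|
|  mountain|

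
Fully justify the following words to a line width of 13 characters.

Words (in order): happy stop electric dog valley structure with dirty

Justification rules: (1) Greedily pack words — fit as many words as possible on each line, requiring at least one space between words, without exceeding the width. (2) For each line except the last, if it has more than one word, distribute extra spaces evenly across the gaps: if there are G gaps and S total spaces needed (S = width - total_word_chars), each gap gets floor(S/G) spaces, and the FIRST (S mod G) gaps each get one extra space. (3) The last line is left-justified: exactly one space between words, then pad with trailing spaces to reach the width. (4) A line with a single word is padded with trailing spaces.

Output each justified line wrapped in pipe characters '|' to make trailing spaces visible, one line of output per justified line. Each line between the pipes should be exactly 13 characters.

Answer: |happy    stop|
|electric  dog|
|valley       |
|structure    |
|with dirty   |

Derivation:
Line 1: ['happy', 'stop'] (min_width=10, slack=3)
Line 2: ['electric', 'dog'] (min_width=12, slack=1)
Line 3: ['valley'] (min_width=6, slack=7)
Line 4: ['structure'] (min_width=9, slack=4)
Line 5: ['with', 'dirty'] (min_width=10, slack=3)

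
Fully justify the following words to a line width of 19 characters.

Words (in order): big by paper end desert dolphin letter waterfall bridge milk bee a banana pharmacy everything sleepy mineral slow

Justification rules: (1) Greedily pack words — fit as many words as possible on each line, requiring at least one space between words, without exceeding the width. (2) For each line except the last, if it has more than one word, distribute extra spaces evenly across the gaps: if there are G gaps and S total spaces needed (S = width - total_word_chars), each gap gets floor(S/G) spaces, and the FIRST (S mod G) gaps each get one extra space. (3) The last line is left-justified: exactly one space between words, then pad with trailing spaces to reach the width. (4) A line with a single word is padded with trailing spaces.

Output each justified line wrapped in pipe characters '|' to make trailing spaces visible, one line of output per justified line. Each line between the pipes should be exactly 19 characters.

Answer: |big  by  paper  end|
|desert      dolphin|
|letter    waterfall|
|bridge  milk  bee a|
|banana     pharmacy|
|everything   sleepy|
|mineral slow       |

Derivation:
Line 1: ['big', 'by', 'paper', 'end'] (min_width=16, slack=3)
Line 2: ['desert', 'dolphin'] (min_width=14, slack=5)
Line 3: ['letter', 'waterfall'] (min_width=16, slack=3)
Line 4: ['bridge', 'milk', 'bee', 'a'] (min_width=17, slack=2)
Line 5: ['banana', 'pharmacy'] (min_width=15, slack=4)
Line 6: ['everything', 'sleepy'] (min_width=17, slack=2)
Line 7: ['mineral', 'slow'] (min_width=12, slack=7)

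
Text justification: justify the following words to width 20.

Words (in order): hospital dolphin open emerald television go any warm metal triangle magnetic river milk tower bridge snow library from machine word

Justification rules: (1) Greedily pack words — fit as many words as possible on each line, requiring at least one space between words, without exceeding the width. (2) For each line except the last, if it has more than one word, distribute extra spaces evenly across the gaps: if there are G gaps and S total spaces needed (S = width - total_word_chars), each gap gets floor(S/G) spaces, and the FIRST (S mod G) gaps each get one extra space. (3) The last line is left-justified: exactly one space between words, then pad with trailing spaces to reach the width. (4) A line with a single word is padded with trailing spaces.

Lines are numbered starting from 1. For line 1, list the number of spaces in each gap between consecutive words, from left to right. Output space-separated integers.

Line 1: ['hospital', 'dolphin'] (min_width=16, slack=4)
Line 2: ['open', 'emerald'] (min_width=12, slack=8)
Line 3: ['television', 'go', 'any'] (min_width=17, slack=3)
Line 4: ['warm', 'metal', 'triangle'] (min_width=19, slack=1)
Line 5: ['magnetic', 'river', 'milk'] (min_width=19, slack=1)
Line 6: ['tower', 'bridge', 'snow'] (min_width=17, slack=3)
Line 7: ['library', 'from', 'machine'] (min_width=20, slack=0)
Line 8: ['word'] (min_width=4, slack=16)

Answer: 5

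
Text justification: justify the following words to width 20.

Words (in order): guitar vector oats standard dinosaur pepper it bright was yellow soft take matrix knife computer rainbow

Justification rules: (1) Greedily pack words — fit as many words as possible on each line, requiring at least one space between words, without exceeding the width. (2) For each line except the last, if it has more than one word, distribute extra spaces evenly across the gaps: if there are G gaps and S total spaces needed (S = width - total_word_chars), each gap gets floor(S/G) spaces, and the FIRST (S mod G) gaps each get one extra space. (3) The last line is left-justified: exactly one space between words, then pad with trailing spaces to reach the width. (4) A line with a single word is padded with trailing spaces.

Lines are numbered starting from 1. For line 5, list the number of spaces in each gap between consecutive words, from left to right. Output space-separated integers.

Line 1: ['guitar', 'vector', 'oats'] (min_width=18, slack=2)
Line 2: ['standard', 'dinosaur'] (min_width=17, slack=3)
Line 3: ['pepper', 'it', 'bright', 'was'] (min_width=20, slack=0)
Line 4: ['yellow', 'soft', 'take'] (min_width=16, slack=4)
Line 5: ['matrix', 'knife'] (min_width=12, slack=8)
Line 6: ['computer', 'rainbow'] (min_width=16, slack=4)

Answer: 9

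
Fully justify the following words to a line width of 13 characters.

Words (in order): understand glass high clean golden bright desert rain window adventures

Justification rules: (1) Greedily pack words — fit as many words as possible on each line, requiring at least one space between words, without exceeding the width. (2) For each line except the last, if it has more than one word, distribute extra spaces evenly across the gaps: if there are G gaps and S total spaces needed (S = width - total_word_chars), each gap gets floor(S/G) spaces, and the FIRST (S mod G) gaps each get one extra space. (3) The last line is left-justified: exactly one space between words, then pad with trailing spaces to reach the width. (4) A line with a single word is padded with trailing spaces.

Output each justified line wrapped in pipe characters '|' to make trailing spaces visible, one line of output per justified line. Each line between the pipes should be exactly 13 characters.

Line 1: ['understand'] (min_width=10, slack=3)
Line 2: ['glass', 'high'] (min_width=10, slack=3)
Line 3: ['clean', 'golden'] (min_width=12, slack=1)
Line 4: ['bright', 'desert'] (min_width=13, slack=0)
Line 5: ['rain', 'window'] (min_width=11, slack=2)
Line 6: ['adventures'] (min_width=10, slack=3)

Answer: |understand   |
|glass    high|
|clean  golden|
|bright desert|
|rain   window|
|adventures   |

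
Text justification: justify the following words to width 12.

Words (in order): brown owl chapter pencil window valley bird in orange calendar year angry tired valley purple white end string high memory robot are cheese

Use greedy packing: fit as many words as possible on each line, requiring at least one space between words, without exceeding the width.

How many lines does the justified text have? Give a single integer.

Answer: 14

Derivation:
Line 1: ['brown', 'owl'] (min_width=9, slack=3)
Line 2: ['chapter'] (min_width=7, slack=5)
Line 3: ['pencil'] (min_width=6, slack=6)
Line 4: ['window'] (min_width=6, slack=6)
Line 5: ['valley', 'bird'] (min_width=11, slack=1)
Line 6: ['in', 'orange'] (min_width=9, slack=3)
Line 7: ['calendar'] (min_width=8, slack=4)
Line 8: ['year', 'angry'] (min_width=10, slack=2)
Line 9: ['tired', 'valley'] (min_width=12, slack=0)
Line 10: ['purple', 'white'] (min_width=12, slack=0)
Line 11: ['end', 'string'] (min_width=10, slack=2)
Line 12: ['high', 'memory'] (min_width=11, slack=1)
Line 13: ['robot', 'are'] (min_width=9, slack=3)
Line 14: ['cheese'] (min_width=6, slack=6)
Total lines: 14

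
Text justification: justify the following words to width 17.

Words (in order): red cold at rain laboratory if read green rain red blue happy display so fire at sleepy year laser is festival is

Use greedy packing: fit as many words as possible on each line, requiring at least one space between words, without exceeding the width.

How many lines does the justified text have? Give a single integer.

Answer: 8

Derivation:
Line 1: ['red', 'cold', 'at', 'rain'] (min_width=16, slack=1)
Line 2: ['laboratory', 'if'] (min_width=13, slack=4)
Line 3: ['read', 'green', 'rain'] (min_width=15, slack=2)
Line 4: ['red', 'blue', 'happy'] (min_width=14, slack=3)
Line 5: ['display', 'so', 'fire'] (min_width=15, slack=2)
Line 6: ['at', 'sleepy', 'year'] (min_width=14, slack=3)
Line 7: ['laser', 'is', 'festival'] (min_width=17, slack=0)
Line 8: ['is'] (min_width=2, slack=15)
Total lines: 8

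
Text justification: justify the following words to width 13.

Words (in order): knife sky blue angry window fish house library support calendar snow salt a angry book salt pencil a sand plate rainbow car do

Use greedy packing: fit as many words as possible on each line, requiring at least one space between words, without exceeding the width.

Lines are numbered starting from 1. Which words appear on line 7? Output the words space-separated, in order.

Answer: salt a angry

Derivation:
Line 1: ['knife', 'sky'] (min_width=9, slack=4)
Line 2: ['blue', 'angry'] (min_width=10, slack=3)
Line 3: ['window', 'fish'] (min_width=11, slack=2)
Line 4: ['house', 'library'] (min_width=13, slack=0)
Line 5: ['support'] (min_width=7, slack=6)
Line 6: ['calendar', 'snow'] (min_width=13, slack=0)
Line 7: ['salt', 'a', 'angry'] (min_width=12, slack=1)
Line 8: ['book', 'salt'] (min_width=9, slack=4)
Line 9: ['pencil', 'a', 'sand'] (min_width=13, slack=0)
Line 10: ['plate', 'rainbow'] (min_width=13, slack=0)
Line 11: ['car', 'do'] (min_width=6, slack=7)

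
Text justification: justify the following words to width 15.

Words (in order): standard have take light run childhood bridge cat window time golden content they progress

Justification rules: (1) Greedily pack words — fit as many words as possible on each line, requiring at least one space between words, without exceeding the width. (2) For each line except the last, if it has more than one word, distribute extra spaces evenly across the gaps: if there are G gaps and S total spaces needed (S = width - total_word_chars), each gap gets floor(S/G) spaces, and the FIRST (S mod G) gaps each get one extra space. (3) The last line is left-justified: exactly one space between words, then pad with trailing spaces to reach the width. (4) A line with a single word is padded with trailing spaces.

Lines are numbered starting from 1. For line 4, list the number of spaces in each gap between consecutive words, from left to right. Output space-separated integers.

Line 1: ['standard', 'have'] (min_width=13, slack=2)
Line 2: ['take', 'light', 'run'] (min_width=14, slack=1)
Line 3: ['childhood'] (min_width=9, slack=6)
Line 4: ['bridge', 'cat'] (min_width=10, slack=5)
Line 5: ['window', 'time'] (min_width=11, slack=4)
Line 6: ['golden', 'content'] (min_width=14, slack=1)
Line 7: ['they', 'progress'] (min_width=13, slack=2)

Answer: 6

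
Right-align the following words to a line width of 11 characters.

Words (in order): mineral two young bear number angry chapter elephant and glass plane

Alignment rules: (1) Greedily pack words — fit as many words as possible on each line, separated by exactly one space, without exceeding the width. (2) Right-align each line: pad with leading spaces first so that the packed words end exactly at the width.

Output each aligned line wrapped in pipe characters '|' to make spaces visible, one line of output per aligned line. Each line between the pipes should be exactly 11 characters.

Line 1: ['mineral', 'two'] (min_width=11, slack=0)
Line 2: ['young', 'bear'] (min_width=10, slack=1)
Line 3: ['number'] (min_width=6, slack=5)
Line 4: ['angry'] (min_width=5, slack=6)
Line 5: ['chapter'] (min_width=7, slack=4)
Line 6: ['elephant'] (min_width=8, slack=3)
Line 7: ['and', 'glass'] (min_width=9, slack=2)
Line 8: ['plane'] (min_width=5, slack=6)

Answer: |mineral two|
| young bear|
|     number|
|      angry|
|    chapter|
|   elephant|
|  and glass|
|      plane|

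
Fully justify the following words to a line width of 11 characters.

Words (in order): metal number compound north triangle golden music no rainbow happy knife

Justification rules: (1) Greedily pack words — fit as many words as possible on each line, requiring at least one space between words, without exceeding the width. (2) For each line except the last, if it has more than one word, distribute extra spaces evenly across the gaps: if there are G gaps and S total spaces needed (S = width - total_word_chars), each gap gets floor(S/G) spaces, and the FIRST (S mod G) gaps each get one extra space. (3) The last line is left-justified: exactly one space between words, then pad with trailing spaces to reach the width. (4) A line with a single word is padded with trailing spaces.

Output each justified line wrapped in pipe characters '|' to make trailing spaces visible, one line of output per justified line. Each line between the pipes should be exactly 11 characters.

Line 1: ['metal'] (min_width=5, slack=6)
Line 2: ['number'] (min_width=6, slack=5)
Line 3: ['compound'] (min_width=8, slack=3)
Line 4: ['north'] (min_width=5, slack=6)
Line 5: ['triangle'] (min_width=8, slack=3)
Line 6: ['golden'] (min_width=6, slack=5)
Line 7: ['music', 'no'] (min_width=8, slack=3)
Line 8: ['rainbow'] (min_width=7, slack=4)
Line 9: ['happy', 'knife'] (min_width=11, slack=0)

Answer: |metal      |
|number     |
|compound   |
|north      |
|triangle   |
|golden     |
|music    no|
|rainbow    |
|happy knife|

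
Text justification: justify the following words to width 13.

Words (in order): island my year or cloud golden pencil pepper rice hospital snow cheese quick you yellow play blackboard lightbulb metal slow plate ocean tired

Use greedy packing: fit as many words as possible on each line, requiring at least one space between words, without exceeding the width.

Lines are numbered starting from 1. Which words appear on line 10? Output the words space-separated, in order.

Line 1: ['island', 'my'] (min_width=9, slack=4)
Line 2: ['year', 'or', 'cloud'] (min_width=13, slack=0)
Line 3: ['golden', 'pencil'] (min_width=13, slack=0)
Line 4: ['pepper', 'rice'] (min_width=11, slack=2)
Line 5: ['hospital', 'snow'] (min_width=13, slack=0)
Line 6: ['cheese', 'quick'] (min_width=12, slack=1)
Line 7: ['you', 'yellow'] (min_width=10, slack=3)
Line 8: ['play'] (min_width=4, slack=9)
Line 9: ['blackboard'] (min_width=10, slack=3)
Line 10: ['lightbulb'] (min_width=9, slack=4)
Line 11: ['metal', 'slow'] (min_width=10, slack=3)
Line 12: ['plate', 'ocean'] (min_width=11, slack=2)
Line 13: ['tired'] (min_width=5, slack=8)

Answer: lightbulb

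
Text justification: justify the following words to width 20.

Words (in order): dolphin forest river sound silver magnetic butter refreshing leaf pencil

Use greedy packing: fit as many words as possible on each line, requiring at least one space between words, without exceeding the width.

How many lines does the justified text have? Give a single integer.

Line 1: ['dolphin', 'forest', 'river'] (min_width=20, slack=0)
Line 2: ['sound', 'silver'] (min_width=12, slack=8)
Line 3: ['magnetic', 'butter'] (min_width=15, slack=5)
Line 4: ['refreshing', 'leaf'] (min_width=15, slack=5)
Line 5: ['pencil'] (min_width=6, slack=14)
Total lines: 5

Answer: 5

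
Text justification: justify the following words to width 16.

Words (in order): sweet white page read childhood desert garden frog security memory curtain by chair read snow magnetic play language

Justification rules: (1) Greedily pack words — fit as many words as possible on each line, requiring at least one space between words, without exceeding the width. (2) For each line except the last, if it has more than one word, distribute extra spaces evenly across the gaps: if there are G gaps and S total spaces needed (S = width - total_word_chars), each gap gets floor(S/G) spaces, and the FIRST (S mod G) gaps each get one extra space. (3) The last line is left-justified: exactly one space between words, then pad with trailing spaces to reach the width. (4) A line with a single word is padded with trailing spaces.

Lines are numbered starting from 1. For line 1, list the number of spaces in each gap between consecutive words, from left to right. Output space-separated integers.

Line 1: ['sweet', 'white', 'page'] (min_width=16, slack=0)
Line 2: ['read', 'childhood'] (min_width=14, slack=2)
Line 3: ['desert', 'garden'] (min_width=13, slack=3)
Line 4: ['frog', 'security'] (min_width=13, slack=3)
Line 5: ['memory', 'curtain'] (min_width=14, slack=2)
Line 6: ['by', 'chair', 'read'] (min_width=13, slack=3)
Line 7: ['snow', 'magnetic'] (min_width=13, slack=3)
Line 8: ['play', 'language'] (min_width=13, slack=3)

Answer: 1 1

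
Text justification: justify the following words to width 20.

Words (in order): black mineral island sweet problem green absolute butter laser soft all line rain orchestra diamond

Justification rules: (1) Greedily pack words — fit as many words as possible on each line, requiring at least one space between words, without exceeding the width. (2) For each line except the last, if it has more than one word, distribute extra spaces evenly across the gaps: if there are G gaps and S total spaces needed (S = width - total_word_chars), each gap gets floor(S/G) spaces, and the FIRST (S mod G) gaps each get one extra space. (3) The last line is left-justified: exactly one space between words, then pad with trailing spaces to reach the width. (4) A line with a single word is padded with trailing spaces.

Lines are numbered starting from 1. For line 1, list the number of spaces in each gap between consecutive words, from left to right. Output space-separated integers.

Line 1: ['black', 'mineral', 'island'] (min_width=20, slack=0)
Line 2: ['sweet', 'problem', 'green'] (min_width=19, slack=1)
Line 3: ['absolute', 'butter'] (min_width=15, slack=5)
Line 4: ['laser', 'soft', 'all', 'line'] (min_width=19, slack=1)
Line 5: ['rain', 'orchestra'] (min_width=14, slack=6)
Line 6: ['diamond'] (min_width=7, slack=13)

Answer: 1 1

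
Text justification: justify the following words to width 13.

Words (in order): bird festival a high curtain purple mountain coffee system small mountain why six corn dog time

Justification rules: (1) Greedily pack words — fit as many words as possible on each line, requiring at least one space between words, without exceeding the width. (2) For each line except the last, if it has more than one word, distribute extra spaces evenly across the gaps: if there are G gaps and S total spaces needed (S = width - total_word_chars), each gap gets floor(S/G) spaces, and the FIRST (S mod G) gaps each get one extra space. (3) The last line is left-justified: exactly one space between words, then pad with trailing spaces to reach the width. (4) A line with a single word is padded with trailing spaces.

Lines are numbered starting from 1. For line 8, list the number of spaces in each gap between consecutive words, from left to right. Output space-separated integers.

Line 1: ['bird', 'festival'] (min_width=13, slack=0)
Line 2: ['a', 'high'] (min_width=6, slack=7)
Line 3: ['curtain'] (min_width=7, slack=6)
Line 4: ['purple'] (min_width=6, slack=7)
Line 5: ['mountain'] (min_width=8, slack=5)
Line 6: ['coffee', 'system'] (min_width=13, slack=0)
Line 7: ['small'] (min_width=5, slack=8)
Line 8: ['mountain', 'why'] (min_width=12, slack=1)
Line 9: ['six', 'corn', 'dog'] (min_width=12, slack=1)
Line 10: ['time'] (min_width=4, slack=9)

Answer: 2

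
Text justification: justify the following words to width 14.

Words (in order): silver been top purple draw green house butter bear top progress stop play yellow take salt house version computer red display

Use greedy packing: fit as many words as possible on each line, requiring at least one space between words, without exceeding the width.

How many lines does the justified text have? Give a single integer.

Answer: 11

Derivation:
Line 1: ['silver', 'been'] (min_width=11, slack=3)
Line 2: ['top', 'purple'] (min_width=10, slack=4)
Line 3: ['draw', 'green'] (min_width=10, slack=4)
Line 4: ['house', 'butter'] (min_width=12, slack=2)
Line 5: ['bear', 'top'] (min_width=8, slack=6)
Line 6: ['progress', 'stop'] (min_width=13, slack=1)
Line 7: ['play', 'yellow'] (min_width=11, slack=3)
Line 8: ['take', 'salt'] (min_width=9, slack=5)
Line 9: ['house', 'version'] (min_width=13, slack=1)
Line 10: ['computer', 'red'] (min_width=12, slack=2)
Line 11: ['display'] (min_width=7, slack=7)
Total lines: 11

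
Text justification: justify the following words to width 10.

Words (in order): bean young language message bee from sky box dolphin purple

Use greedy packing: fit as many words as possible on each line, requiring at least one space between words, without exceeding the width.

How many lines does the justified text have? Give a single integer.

Answer: 7

Derivation:
Line 1: ['bean', 'young'] (min_width=10, slack=0)
Line 2: ['language'] (min_width=8, slack=2)
Line 3: ['message'] (min_width=7, slack=3)
Line 4: ['bee', 'from'] (min_width=8, slack=2)
Line 5: ['sky', 'box'] (min_width=7, slack=3)
Line 6: ['dolphin'] (min_width=7, slack=3)
Line 7: ['purple'] (min_width=6, slack=4)
Total lines: 7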